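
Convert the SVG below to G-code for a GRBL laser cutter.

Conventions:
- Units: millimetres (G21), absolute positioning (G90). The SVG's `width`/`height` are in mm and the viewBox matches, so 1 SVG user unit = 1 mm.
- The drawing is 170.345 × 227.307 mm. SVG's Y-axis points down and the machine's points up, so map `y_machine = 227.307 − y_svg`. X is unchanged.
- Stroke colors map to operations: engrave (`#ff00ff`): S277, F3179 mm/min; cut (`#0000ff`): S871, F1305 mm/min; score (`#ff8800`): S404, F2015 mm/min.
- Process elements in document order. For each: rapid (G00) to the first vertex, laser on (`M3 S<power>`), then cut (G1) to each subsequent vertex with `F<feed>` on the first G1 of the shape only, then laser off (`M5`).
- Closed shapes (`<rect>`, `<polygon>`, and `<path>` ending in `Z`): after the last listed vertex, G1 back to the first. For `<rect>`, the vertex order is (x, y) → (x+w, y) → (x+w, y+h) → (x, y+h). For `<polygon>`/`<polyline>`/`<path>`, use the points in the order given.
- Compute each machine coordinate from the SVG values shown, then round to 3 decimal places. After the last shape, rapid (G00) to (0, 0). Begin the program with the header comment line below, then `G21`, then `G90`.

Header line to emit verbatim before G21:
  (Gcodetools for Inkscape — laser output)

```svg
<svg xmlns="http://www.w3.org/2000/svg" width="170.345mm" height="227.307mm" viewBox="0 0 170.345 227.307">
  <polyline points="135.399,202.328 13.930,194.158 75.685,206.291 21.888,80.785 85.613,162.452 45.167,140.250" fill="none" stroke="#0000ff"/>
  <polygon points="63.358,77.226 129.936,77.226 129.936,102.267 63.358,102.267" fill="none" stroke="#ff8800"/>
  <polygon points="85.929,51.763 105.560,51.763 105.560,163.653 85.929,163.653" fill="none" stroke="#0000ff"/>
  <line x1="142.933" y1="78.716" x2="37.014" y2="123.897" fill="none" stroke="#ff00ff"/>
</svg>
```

Since the viewBox matches the mm dimensions, user units are millimetres directly. The only transform is the Y-flip y_m = 227.307 − y_svg.

Shape 1 is a open polyline drawn with `<polyline>`. Its stroke #0000ff means cut at S871, F1305. After flipping Y the toolpath is (135.399,24.979) → (13.930,33.149) → (75.685,21.016) → (21.888,146.522) → (85.613,64.855) → (45.167,87.057).

Shape 2 is a rectangle drawn with `<polygon>`. Its stroke #ff8800 means score at S404, F2015. After flipping Y the toolpath is (63.358,150.081) → (129.936,150.081) → (129.936,125.040) → (63.358,125.040) → (63.358,150.081), returning to the start.

Shape 3 is a rectangle drawn with `<polygon>`. Its stroke #0000ff means cut at S871, F1305. After flipping Y the toolpath is (85.929,175.544) → (105.560,175.544) → (105.560,63.654) → (85.929,63.654) → (85.929,175.544), returning to the start.

Shape 4 is a line segment drawn with `<line>`. Its stroke #ff00ff means engrave at S277, F3179. After flipping Y the toolpath is (142.933,148.591) → (37.014,103.410).

(Gcodetools for Inkscape — laser output)
G21
G90
G00 X135.399 Y24.979
M3 S871
G1 X13.930 Y33.149 F1305
G1 X75.685 Y21.016
G1 X21.888 Y146.522
G1 X85.613 Y64.855
G1 X45.167 Y87.057
M5
G00 X63.358 Y150.081
M3 S404
G1 X129.936 Y150.081 F2015
G1 X129.936 Y125.040
G1 X63.358 Y125.040
G1 X63.358 Y150.081
M5
G00 X85.929 Y175.544
M3 S871
G1 X105.560 Y175.544 F1305
G1 X105.560 Y63.654
G1 X85.929 Y63.654
G1 X85.929 Y175.544
M5
G00 X142.933 Y148.591
M3 S277
G1 X37.014 Y103.410 F3179
M5
G00 X0.000 Y0.000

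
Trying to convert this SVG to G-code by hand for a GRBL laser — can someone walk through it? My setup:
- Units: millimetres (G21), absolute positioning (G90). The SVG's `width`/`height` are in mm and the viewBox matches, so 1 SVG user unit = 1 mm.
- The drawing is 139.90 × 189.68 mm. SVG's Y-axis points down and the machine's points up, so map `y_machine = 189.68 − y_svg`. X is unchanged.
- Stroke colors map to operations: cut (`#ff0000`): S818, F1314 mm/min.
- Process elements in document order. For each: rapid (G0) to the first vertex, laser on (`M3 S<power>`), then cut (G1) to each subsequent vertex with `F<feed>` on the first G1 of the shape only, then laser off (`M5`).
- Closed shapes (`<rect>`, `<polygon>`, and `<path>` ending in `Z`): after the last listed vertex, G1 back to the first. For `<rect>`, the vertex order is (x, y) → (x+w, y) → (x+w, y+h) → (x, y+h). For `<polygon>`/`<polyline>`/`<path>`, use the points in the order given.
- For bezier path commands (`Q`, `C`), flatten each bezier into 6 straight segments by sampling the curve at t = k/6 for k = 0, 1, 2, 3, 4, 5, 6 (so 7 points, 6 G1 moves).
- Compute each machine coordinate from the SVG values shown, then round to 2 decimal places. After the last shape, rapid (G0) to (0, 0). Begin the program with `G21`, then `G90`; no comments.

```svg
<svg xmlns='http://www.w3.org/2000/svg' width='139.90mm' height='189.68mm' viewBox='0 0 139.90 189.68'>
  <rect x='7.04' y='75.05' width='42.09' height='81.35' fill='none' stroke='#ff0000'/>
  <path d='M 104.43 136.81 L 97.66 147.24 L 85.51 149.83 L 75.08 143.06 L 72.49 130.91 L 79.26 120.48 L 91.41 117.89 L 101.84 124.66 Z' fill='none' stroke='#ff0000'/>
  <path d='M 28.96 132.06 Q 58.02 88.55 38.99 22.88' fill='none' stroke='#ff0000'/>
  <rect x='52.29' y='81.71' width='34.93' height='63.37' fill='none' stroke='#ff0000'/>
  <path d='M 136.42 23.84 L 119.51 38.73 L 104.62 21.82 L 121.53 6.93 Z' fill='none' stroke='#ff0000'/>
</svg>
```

G21
G90
G0 X7.04 Y114.63
M3 S818
G1 X49.13 Y114.63 F1314
G1 X49.13 Y33.28
G1 X7.04 Y33.28
G1 X7.04 Y114.63
M5
G0 X104.43 Y52.87
M3 S818
G1 X97.66 Y42.44 F1314
G1 X85.51 Y39.85
G1 X75.08 Y46.62
G1 X72.49 Y58.77
G1 X79.26 Y69.20
G1 X91.41 Y71.79
G1 X101.84 Y65.02
G1 X104.43 Y52.87
M5
G0 X28.96 Y57.62
M3 S818
G1 X37.31 Y72.74 F1314
G1 X42.99 Y89.09
G1 X46.00 Y106.67
G1 X46.33 Y125.48
G1 X44.00 Y145.53
G1 X38.99 Y166.80
M5
G0 X52.29 Y107.97
M3 S818
G1 X87.22 Y107.97 F1314
G1 X87.22 Y44.60
G1 X52.29 Y44.60
G1 X52.29 Y107.97
M5
G0 X136.42 Y165.84
M3 S818
G1 X119.51 Y150.95 F1314
G1 X104.62 Y167.86
G1 X121.53 Y182.75
G1 X136.42 Y165.84
M5
G0 X0.00 Y0.00

1 u = 1 mm; y_m = 189.68 − y.

[1] `<rect>` rectangle, #ff0000→cut S818 F1314: (7.04,114.63) → (49.13,114.63) → (49.13,33.28) → (7.04,33.28) → (7.04,114.63) (closed)

[2] `<path>` regular polygon, #ff0000→cut S818 F1314: (104.43,52.87) → (97.66,42.44) → (85.51,39.85) → (75.08,46.62) → (72.49,58.77) → (79.26,69.20) → (91.41,71.79) → (101.84,65.02) → (104.43,52.87) (closed)

[3] `<path>` quadratic bezier, #ff0000→cut S818 F1314: (28.96,57.62) → (37.31,72.74) → (42.99,89.09) → (46.00,106.67) → (46.33,125.48) → (44.00,145.53) → (38.99,166.80)

[4] `<rect>` rectangle, #ff0000→cut S818 F1314: (52.29,107.97) → (87.22,107.97) → (87.22,44.60) → (52.29,44.60) → (52.29,107.97) (closed)

[5] `<path>` regular polygon, #ff0000→cut S818 F1314: (136.42,165.84) → (119.51,150.95) → (104.62,167.86) → (121.53,182.75) → (136.42,165.84) (closed)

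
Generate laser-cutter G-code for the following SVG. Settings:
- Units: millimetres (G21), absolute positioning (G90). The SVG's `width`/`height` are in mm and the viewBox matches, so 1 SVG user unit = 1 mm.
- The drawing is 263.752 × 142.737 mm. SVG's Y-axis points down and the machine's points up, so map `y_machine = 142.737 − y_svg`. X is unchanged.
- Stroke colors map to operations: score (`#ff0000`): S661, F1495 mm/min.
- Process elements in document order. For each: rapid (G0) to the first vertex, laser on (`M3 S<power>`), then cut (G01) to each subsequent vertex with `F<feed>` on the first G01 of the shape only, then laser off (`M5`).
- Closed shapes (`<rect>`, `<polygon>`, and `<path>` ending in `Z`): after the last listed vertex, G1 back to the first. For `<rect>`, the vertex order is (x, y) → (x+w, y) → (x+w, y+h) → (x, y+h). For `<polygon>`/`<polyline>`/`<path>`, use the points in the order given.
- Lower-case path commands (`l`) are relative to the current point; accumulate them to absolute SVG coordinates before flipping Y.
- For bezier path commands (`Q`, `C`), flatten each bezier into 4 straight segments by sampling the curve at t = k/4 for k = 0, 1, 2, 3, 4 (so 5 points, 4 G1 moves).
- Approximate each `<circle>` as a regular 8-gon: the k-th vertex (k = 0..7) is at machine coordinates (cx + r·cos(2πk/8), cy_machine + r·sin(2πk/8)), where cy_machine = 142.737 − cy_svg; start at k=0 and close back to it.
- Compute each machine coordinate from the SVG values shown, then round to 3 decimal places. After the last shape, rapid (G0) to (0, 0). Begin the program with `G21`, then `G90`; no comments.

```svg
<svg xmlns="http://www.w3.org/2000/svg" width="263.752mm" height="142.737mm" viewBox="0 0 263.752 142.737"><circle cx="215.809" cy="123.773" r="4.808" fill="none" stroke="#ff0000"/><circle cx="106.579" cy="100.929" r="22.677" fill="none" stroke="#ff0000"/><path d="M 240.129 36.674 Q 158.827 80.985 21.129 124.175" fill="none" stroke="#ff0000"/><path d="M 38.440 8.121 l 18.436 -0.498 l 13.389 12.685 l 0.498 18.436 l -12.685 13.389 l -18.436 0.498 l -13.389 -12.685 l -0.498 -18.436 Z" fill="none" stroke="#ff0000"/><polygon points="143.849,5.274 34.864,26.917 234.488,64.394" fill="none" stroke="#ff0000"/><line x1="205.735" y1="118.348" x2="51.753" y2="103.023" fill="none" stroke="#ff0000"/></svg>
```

G21
G90
G0 X220.617 Y18.964
M3 S661
G01 X219.209 Y22.364 F1495
G01 X215.809 Y23.772
G01 X212.409 Y22.364
G01 X211.001 Y18.964
G01 X212.409 Y15.564
G01 X215.809 Y14.156
G01 X219.209 Y15.564
G01 X220.617 Y18.964
M5
G0 X129.256 Y41.808
M3 S661
G01 X122.614 Y57.843 F1495
G01 X106.579 Y64.485
G01 X90.544 Y57.843
G01 X83.902 Y41.808
G01 X90.544 Y25.773
G01 X106.579 Y19.131
G01 X122.614 Y25.773
G01 X129.256 Y41.808
M5
G0 X240.129 Y106.063
M3 S661
G01 X195.953 Y83.978 F1495
G01 X144.728 Y62.032
G01 X86.453 Y40.227
G01 X21.129 Y18.562
M5
G0 X38.440 Y134.616
M3 S661
G01 X56.876 Y135.114 F1495
G01 X70.265 Y122.429
G01 X70.763 Y103.993
G01 X58.078 Y90.604
G01 X39.642 Y90.106
G01 X26.253 Y102.791
G01 X25.755 Y121.227
G01 X38.440 Y134.616
M5
G0 X143.849 Y137.463
M3 S661
G01 X34.864 Y115.820 F1495
G01 X234.488 Y78.343
G01 X143.849 Y137.463
M5
G0 X205.735 Y24.389
M3 S661
G01 X51.753 Y39.714 F1495
M5
G0 X0.000 Y0.000

Since the viewBox matches the mm dimensions, user units are millimetres directly. The only transform is the Y-flip y_m = 142.737 − y_svg.

Shape 1 is a circle drawn with `<circle>`. Its stroke #ff0000 means score at S661, F1495. After flipping Y the toolpath is (220.617,18.964) → (219.209,22.364) → (215.809,23.772) → (212.409,22.364) → (211.001,18.964) → (212.409,15.564) → (215.809,14.156) → (219.209,15.564) → (220.617,18.964), returning to the start.

Shape 2 is a circle drawn with `<circle>`. Its stroke #ff0000 means score at S661, F1495. After flipping Y the toolpath is (129.256,41.808) → (122.614,57.843) → (106.579,64.485) → (90.544,57.843) → (83.902,41.808) → (90.544,25.773) → (106.579,19.131) → (122.614,25.773) → (129.256,41.808), returning to the start.

Shape 3 is a quadratic bezier drawn with `<path>`. Its stroke #ff0000 means score at S661, F1495. After flipping Y the toolpath is (240.129,106.063) → (195.953,83.978) → (144.728,62.032) → (86.453,40.227) → (21.129,18.562).

Shape 4 is a regular polygon drawn with `<path>`. Its stroke #ff0000 means score at S661, F1495. After flipping Y the toolpath is (38.440,134.616) → (56.876,135.114) → (70.265,122.429) → (70.763,103.993) → (58.078,90.604) → (39.642,90.106) → (26.253,102.791) → (25.755,121.227) → (38.440,134.616), returning to the start.

Shape 5 is a closed polygon drawn with `<polygon>`. Its stroke #ff0000 means score at S661, F1495. After flipping Y the toolpath is (143.849,137.463) → (34.864,115.820) → (234.488,78.343) → (143.849,137.463), returning to the start.

Shape 6 is a line segment drawn with `<line>`. Its stroke #ff0000 means score at S661, F1495. After flipping Y the toolpath is (205.735,24.389) → (51.753,39.714).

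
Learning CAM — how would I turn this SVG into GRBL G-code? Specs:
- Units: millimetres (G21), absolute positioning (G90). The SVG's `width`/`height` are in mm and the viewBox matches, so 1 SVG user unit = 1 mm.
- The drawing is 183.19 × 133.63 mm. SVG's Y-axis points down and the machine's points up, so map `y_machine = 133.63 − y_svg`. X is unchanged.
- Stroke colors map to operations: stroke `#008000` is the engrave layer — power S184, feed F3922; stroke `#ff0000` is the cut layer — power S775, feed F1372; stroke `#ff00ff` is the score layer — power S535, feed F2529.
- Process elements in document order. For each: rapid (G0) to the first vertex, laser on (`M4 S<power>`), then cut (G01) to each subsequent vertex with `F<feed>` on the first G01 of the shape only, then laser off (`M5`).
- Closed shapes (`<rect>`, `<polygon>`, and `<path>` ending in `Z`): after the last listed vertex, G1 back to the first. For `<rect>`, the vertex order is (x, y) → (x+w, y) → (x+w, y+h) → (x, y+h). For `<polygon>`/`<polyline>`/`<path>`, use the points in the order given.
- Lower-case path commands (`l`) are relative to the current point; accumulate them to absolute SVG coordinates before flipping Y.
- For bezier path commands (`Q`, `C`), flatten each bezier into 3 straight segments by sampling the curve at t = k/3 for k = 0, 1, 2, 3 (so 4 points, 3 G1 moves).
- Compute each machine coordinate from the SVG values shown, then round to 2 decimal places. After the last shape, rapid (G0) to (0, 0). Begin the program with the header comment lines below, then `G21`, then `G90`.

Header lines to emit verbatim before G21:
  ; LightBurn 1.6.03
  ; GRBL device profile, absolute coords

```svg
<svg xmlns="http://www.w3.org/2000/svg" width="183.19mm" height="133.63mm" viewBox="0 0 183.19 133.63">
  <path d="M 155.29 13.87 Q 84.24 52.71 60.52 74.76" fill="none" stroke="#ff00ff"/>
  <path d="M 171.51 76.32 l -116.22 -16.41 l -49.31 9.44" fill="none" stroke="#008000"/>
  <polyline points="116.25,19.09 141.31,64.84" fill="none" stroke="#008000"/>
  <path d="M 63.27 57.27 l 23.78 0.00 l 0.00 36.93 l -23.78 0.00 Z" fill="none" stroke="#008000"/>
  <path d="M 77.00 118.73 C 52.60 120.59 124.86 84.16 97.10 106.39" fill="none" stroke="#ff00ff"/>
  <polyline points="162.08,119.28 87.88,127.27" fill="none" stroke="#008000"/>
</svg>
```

; LightBurn 1.6.03
; GRBL device profile, absolute coords
G21
G90
G0 X155.29 Y119.76
M4 S535
G01 X113.18 Y95.73 F2529
G01 X81.59 Y75.44
G01 X60.52 Y58.87
M5
G0 X171.51 Y57.31
M4 S184
G01 X55.29 Y73.72 F3922
G01 X5.98 Y64.28
M5
G0 X116.25 Y114.54
M4 S184
G01 X141.31 Y68.79 F3922
M5
G0 X63.27 Y76.36
M4 S184
G01 X87.05 Y76.36 F3922
G01 X87.05 Y39.43
G01 X63.27 Y39.43
G01 X63.27 Y76.36
M5
G0 X77.00 Y14.90
M4 S535
G01 X77.54 Y22.21 F2529
G01 X98.80 Y33.51
G01 X97.10 Y27.24
M5
G0 X162.08 Y14.35
M4 S184
G01 X87.88 Y6.36 F3922
M5
G0 X0.00 Y0.00

viewBox `0 0 183.19 133.63` with mm width/height → 1 unit = 1 mm. Flip: y_m = 133.63 − y_svg.

**Shape 1** — `<path>` quadratic bezier, stroke `#ff00ff` → score (S535, F2529). Control points (SVG): P0=(155.29,13.87), P1=(84.24,52.71), P2=(60.52,74.76); sampled at t=k/3. Machine vertices: (155.29,119.76) → (113.18,95.73) → (81.59,75.44) → (60.52,58.87). Open path.

**Shape 2** — `<path>` open polyline, stroke `#008000` → engrave (S184, F3922). Machine vertices: (171.51,57.31) → (55.29,73.72) → (5.98,64.28). Open path.

**Shape 3** — `<polyline>` line segment, stroke `#008000` → engrave (S184, F3922). Machine vertices: (116.25,114.54) → (141.31,68.79). Open path.

**Shape 4** — `<path>` rectangle, stroke `#008000` → engrave (S184, F3922). Machine vertices: (63.27,76.36) → (87.05,76.36) → (87.05,39.43) → (63.27,39.43) → (63.27,76.36). Closed: final G1 returns to the first vertex.

**Shape 5** — `<path>` cubic bezier, stroke `#ff00ff` → score (S535, F2529). Control points (SVG): P0=(77.00,118.73), P1=(52.60,120.59), P2=(124.86,84.16), P3=(97.10,106.39); sampled at t=k/3. Machine vertices: (77.00,14.90) → (77.54,22.21) → (98.80,33.51) → (97.10,27.24). Open path.

**Shape 6** — `<polyline>` line segment, stroke `#008000` → engrave (S184, F3922). Machine vertices: (162.08,14.35) → (87.88,6.36). Open path.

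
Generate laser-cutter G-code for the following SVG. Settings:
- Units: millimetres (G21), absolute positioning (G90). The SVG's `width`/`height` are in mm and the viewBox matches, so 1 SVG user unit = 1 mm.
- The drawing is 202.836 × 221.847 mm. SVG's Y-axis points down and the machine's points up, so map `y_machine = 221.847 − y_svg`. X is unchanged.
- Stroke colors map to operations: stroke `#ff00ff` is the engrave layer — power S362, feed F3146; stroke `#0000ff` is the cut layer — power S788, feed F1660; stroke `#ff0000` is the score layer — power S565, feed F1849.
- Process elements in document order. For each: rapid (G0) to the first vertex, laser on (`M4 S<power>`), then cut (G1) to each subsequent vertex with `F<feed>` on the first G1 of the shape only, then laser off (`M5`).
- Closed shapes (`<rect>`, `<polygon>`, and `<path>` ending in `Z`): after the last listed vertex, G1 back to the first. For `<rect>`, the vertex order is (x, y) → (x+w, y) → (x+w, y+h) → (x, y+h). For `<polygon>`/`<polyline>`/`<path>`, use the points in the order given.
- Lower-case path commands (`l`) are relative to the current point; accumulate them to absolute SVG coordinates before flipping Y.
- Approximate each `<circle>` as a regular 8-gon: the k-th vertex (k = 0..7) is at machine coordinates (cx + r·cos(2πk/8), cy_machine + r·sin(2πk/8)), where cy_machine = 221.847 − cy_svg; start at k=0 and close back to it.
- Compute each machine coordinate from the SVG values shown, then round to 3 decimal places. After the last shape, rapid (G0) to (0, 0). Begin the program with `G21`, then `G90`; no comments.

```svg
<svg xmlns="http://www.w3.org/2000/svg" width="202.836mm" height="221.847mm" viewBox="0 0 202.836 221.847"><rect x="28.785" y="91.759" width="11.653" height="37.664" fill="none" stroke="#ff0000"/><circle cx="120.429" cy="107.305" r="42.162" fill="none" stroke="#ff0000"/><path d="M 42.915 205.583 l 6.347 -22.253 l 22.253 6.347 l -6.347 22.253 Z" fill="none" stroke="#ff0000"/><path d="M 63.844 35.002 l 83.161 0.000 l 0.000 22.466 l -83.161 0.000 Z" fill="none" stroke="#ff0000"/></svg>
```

G21
G90
G0 X28.785 Y130.088
M4 S565
G1 X40.438 Y130.088 F1849
G1 X40.438 Y92.424
G1 X28.785 Y92.424
G1 X28.785 Y130.088
M5
G0 X162.591 Y114.542
M4 S565
G1 X150.242 Y144.355 F1849
G1 X120.429 Y156.704
G1 X90.616 Y144.355
G1 X78.267 Y114.542
G1 X90.616 Y84.729
G1 X120.429 Y72.380
G1 X150.242 Y84.729
G1 X162.591 Y114.542
M5
G0 X42.915 Y16.264
M4 S565
G1 X49.262 Y38.517 F1849
G1 X71.515 Y32.170
G1 X65.168 Y9.917
G1 X42.915 Y16.264
M5
G0 X63.844 Y186.845
M4 S565
G1 X147.005 Y186.845 F1849
G1 X147.005 Y164.379
G1 X63.844 Y164.379
G1 X63.844 Y186.845
M5
G0 X0.000 Y0.000

viewBox `0 0 202.836 221.847` with mm width/height → 1 unit = 1 mm. Flip: y_m = 221.847 − y_svg.

**Shape 1** — `<rect>` rectangle, stroke `#ff0000` → score (S565, F1849). Machine vertices: (28.785,130.088) → (40.438,130.088) → (40.438,92.424) → (28.785,92.424) → (28.785,130.088). Closed: final G1 returns to the first vertex.

**Shape 2** — `<circle>` circle, stroke `#ff0000` → score (S565, F1849). Machine vertices: (162.591,114.542) → (150.242,144.355) → (120.429,156.704) → (90.616,144.355) → (78.267,114.542) → (90.616,84.729) → (120.429,72.380) → (150.242,84.729) → (162.591,114.542). Closed: final G1 returns to the first vertex.

**Shape 3** — `<path>` regular polygon, stroke `#ff0000` → score (S565, F1849). Machine vertices: (42.915,16.264) → (49.262,38.517) → (71.515,32.170) → (65.168,9.917) → (42.915,16.264). Closed: final G1 returns to the first vertex.

**Shape 4** — `<path>` rectangle, stroke `#ff0000` → score (S565, F1849). Machine vertices: (63.844,186.845) → (147.005,186.845) → (147.005,164.379) → (63.844,164.379) → (63.844,186.845). Closed: final G1 returns to the first vertex.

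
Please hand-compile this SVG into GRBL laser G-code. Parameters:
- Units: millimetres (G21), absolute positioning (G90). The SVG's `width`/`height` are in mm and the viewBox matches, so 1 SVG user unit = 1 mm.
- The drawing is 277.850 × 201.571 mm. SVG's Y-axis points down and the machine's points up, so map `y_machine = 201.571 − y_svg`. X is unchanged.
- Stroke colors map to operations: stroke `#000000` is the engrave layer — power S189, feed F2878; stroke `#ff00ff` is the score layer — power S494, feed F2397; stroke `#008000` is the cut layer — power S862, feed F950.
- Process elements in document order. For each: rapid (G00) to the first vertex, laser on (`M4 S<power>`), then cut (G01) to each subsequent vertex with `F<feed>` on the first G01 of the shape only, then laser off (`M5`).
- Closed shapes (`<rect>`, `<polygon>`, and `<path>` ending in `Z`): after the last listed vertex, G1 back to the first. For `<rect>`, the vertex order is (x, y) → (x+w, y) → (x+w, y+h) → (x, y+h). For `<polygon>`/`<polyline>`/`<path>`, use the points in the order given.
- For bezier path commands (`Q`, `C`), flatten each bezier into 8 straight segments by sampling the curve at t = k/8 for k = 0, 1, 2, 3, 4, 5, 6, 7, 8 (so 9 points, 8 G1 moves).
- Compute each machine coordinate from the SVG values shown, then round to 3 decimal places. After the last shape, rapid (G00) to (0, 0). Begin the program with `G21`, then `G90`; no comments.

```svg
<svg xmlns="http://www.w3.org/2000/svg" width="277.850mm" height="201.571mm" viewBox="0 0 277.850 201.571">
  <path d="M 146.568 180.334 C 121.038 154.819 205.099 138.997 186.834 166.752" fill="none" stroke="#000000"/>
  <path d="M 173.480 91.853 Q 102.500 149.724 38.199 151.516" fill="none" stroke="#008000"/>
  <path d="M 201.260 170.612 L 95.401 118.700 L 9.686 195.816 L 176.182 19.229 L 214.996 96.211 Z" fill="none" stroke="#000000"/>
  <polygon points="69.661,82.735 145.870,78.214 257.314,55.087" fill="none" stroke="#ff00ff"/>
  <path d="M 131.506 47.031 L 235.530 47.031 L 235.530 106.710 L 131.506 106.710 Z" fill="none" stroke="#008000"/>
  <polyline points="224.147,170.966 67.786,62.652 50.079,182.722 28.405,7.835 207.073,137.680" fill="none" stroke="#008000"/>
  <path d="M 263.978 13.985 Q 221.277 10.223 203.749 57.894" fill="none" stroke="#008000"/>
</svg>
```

1 u = 1 mm; y_m = 201.571 − y.

[1] `<path>` cubic bezier, #000000→engrave S189 F2878: (146.568,21.237) → (141.717,30.285) → (144.658,38.026) → (152.905,44.065) → (163.977,48.004) → (175.389,49.446) → (184.658,47.994) → (189.301,43.251) → (186.834,34.819)

[2] `<path>` quadratic bezier, #008000→cut S862 F950: (173.480,109.718) → (155.839,96.126) → (138.407,84.287) → (121.184,74.201) → (104.170,65.867) → (87.364,59.285) → (70.767,54.456) → (54.379,51.379) → (38.199,50.055)

[3] `<path>` closed polygon, #000000→engrave S189 F2878: (201.260,30.959) → (95.401,82.871) → (9.686,5.755) → (176.182,182.342) → (214.996,105.360) → (201.260,30.959) (closed)

[4] `<polygon>` closed polygon, #ff00ff→score S494 F2397: (69.661,118.836) → (145.870,123.357) → (257.314,146.484) → (69.661,118.836) (closed)

[5] `<path>` rectangle, #008000→cut S862 F950: (131.506,154.540) → (235.530,154.540) → (235.530,94.861) → (131.506,94.861) → (131.506,154.540) (closed)

[6] `<polyline>` open polyline, #008000→cut S862 F950: (224.147,30.605) → (67.786,138.919) → (50.079,18.849) → (28.405,193.736) → (207.073,63.891)

[7] `<path>` quadratic bezier, #008000→cut S862 F950: (263.978,187.586) → (253.696,187.723) → (244.201,186.252) → (235.492,183.175) → (227.570,178.490) → (220.435,172.197) → (214.086,164.298) → (208.524,154.791) → (203.749,143.677)

G21
G90
G00 X146.568 Y21.237
M4 S189
G01 X141.717 Y30.285 F2878
G01 X144.658 Y38.026
G01 X152.905 Y44.065
G01 X163.977 Y48.004
G01 X175.389 Y49.446
G01 X184.658 Y47.994
G01 X189.301 Y43.251
G01 X186.834 Y34.819
M5
G00 X173.480 Y109.718
M4 S862
G01 X155.839 Y96.126 F950
G01 X138.407 Y84.287
G01 X121.184 Y74.201
G01 X104.170 Y65.867
G01 X87.364 Y59.285
G01 X70.767 Y54.456
G01 X54.379 Y51.379
G01 X38.199 Y50.055
M5
G00 X201.260 Y30.959
M4 S189
G01 X95.401 Y82.871 F2878
G01 X9.686 Y5.755
G01 X176.182 Y182.342
G01 X214.996 Y105.360
G01 X201.260 Y30.959
M5
G00 X69.661 Y118.836
M4 S494
G01 X145.870 Y123.357 F2397
G01 X257.314 Y146.484
G01 X69.661 Y118.836
M5
G00 X131.506 Y154.540
M4 S862
G01 X235.530 Y154.540 F950
G01 X235.530 Y94.861
G01 X131.506 Y94.861
G01 X131.506 Y154.540
M5
G00 X224.147 Y30.605
M4 S862
G01 X67.786 Y138.919 F950
G01 X50.079 Y18.849
G01 X28.405 Y193.736
G01 X207.073 Y63.891
M5
G00 X263.978 Y187.586
M4 S862
G01 X253.696 Y187.723 F950
G01 X244.201 Y186.252
G01 X235.492 Y183.175
G01 X227.570 Y178.490
G01 X220.435 Y172.197
G01 X214.086 Y164.298
G01 X208.524 Y154.791
G01 X203.749 Y143.677
M5
G00 X0.000 Y0.000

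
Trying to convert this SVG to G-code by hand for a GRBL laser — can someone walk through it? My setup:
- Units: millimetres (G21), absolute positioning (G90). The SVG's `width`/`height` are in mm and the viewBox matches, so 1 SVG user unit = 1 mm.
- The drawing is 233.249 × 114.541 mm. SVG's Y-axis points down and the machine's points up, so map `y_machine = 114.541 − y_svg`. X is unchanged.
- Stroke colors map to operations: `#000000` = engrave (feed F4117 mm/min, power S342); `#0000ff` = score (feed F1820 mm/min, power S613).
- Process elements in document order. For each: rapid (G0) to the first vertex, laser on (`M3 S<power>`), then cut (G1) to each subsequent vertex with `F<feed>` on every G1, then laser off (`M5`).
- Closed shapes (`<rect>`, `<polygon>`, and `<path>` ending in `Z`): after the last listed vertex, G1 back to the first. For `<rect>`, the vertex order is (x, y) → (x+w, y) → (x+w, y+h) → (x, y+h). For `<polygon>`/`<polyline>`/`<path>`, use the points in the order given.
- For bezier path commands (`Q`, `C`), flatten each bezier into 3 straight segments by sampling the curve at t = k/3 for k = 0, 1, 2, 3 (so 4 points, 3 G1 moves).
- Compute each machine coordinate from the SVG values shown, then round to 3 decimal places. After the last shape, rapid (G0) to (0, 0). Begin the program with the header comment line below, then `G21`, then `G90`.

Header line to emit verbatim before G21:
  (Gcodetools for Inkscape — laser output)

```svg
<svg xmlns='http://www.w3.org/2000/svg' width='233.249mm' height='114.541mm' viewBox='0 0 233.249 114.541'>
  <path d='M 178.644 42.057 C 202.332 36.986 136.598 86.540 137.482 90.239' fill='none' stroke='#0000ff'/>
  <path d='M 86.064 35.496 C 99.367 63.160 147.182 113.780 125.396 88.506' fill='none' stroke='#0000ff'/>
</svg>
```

viewBox `0 0 233.249 114.541` with mm width/height → 1 unit = 1 mm. Flip: y_m = 114.541 − y_svg.

**Shape 1** — `<path>` cubic bezier, stroke `#0000ff` → score (S613, F1820). Control points (SVG): P0=(178.644,42.057), P1=(202.332,36.986), P2=(136.598,86.540), P3=(137.482,90.239); sampled at t=k/3. Machine vertices: (178.644,72.484) → (178.304,63.068) → (153.025,39.565) → (137.482,24.302). Open path.

**Shape 2** — `<path>` cubic bezier, stroke `#0000ff` → score (S613, F1820). Control points (SVG): P0=(86.064,35.496), P1=(99.367,63.160), P2=(147.182,113.780), P3=(125.396,88.506); sampled at t=k/3. Machine vertices: (86.064,79.045) → (107.015,47.390) → (127.838,22.398) → (125.396,26.035). Open path.

(Gcodetools for Inkscape — laser output)
G21
G90
G0 X178.644 Y72.484
M3 S613
G1 X178.304 Y63.068 F1820
G1 X153.025 Y39.565 F1820
G1 X137.482 Y24.302 F1820
M5
G0 X86.064 Y79.045
M3 S613
G1 X107.015 Y47.390 F1820
G1 X127.838 Y22.398 F1820
G1 X125.396 Y26.035 F1820
M5
G0 X0.000 Y0.000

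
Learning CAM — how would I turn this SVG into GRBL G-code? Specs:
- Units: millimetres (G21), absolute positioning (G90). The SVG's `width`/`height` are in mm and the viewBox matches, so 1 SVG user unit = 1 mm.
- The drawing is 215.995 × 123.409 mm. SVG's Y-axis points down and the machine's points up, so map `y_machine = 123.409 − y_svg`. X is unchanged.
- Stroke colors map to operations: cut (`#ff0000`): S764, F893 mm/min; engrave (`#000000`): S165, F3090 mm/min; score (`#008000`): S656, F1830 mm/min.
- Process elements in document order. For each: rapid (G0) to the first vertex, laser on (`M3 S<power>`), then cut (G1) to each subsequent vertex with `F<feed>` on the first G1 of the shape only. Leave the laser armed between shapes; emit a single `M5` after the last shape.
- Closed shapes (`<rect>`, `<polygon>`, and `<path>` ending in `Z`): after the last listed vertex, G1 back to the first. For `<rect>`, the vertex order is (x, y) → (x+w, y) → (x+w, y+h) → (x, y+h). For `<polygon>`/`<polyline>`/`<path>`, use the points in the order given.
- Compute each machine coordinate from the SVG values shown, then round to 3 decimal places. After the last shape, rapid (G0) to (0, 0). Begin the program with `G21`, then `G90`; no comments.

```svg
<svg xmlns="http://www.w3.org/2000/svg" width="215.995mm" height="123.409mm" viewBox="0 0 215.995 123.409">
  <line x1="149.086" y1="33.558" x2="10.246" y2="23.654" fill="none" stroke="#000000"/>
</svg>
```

G21
G90
G0 X149.086 Y89.851
M3 S165
G1 X10.246 Y99.755 F3090
M5
G0 X0.000 Y0.000

viewBox `0 0 215.995 123.409` with mm width/height → 1 unit = 1 mm. Flip: y_m = 123.409 − y_svg.

**Shape 1** — `<line>` line segment, stroke `#000000` → engrave (S165, F3090). Machine vertices: (149.086,89.851) → (10.246,99.755). Open path.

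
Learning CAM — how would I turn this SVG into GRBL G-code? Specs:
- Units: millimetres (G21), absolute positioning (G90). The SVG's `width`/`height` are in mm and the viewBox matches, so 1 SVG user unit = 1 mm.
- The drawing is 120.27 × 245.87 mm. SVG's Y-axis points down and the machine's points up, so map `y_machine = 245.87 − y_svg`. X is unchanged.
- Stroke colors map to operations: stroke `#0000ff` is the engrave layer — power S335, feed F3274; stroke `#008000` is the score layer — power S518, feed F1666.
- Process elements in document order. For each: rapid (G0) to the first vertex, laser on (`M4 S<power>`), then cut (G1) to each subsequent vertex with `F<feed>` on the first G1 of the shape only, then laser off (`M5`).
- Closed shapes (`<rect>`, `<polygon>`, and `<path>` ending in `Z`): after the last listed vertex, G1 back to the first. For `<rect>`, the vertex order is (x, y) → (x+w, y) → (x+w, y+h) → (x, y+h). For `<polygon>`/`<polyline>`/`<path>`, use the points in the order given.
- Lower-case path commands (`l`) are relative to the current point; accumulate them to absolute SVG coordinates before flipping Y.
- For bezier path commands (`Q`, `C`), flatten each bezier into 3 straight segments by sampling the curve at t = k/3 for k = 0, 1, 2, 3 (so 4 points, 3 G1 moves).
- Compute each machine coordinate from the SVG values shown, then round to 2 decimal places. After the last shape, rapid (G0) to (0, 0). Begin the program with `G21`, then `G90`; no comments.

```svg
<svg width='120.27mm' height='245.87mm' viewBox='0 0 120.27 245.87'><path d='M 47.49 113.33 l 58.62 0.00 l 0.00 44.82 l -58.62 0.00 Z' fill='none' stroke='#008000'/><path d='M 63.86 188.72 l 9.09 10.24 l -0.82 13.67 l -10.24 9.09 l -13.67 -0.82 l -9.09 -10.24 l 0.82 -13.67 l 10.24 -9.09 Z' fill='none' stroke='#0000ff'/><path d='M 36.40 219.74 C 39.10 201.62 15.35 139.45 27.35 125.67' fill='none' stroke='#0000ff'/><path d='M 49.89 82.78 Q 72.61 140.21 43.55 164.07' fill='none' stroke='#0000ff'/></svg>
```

Since the viewBox matches the mm dimensions, user units are millimetres directly. The only transform is the Y-flip y_m = 245.87 − y_svg.

Shape 1 is a rectangle drawn with `<path>`. Its stroke #008000 means score at S518, F1666. After flipping Y the toolpath is (47.49,132.54) → (106.11,132.54) → (106.11,87.72) → (47.49,87.72) → (47.49,132.54), returning to the start.

Shape 2 is a regular polygon drawn with `<path>`. Its stroke #0000ff means engrave at S335, F3274. After flipping Y the toolpath is (63.86,57.15) → (72.95,46.91) → (72.13,33.24) → (61.89,24.15) → (48.22,24.97) → (39.13,35.21) → (39.95,48.88) → (50.19,57.97) → (63.86,57.15), returning to the start.

Shape 3 is a cubic bezier drawn with `<path>`. Its stroke #0000ff means engrave at S335, F3274. After flipping Y the toolpath is (36.40,26.13) → (32.59,55.51) → (24.96,93.71) → (27.35,120.20).

Shape 4 is a quadratic bezier drawn with `<path>`. Its stroke #0000ff means engrave at S335, F3274. After flipping Y the toolpath is (49.89,163.09) → (59.28,128.53) → (57.17,101.44) → (43.55,81.80).

G21
G90
G0 X47.49 Y132.54
M4 S518
G1 X106.11 Y132.54 F1666
G1 X106.11 Y87.72
G1 X47.49 Y87.72
G1 X47.49 Y132.54
M5
G0 X63.86 Y57.15
M4 S335
G1 X72.95 Y46.91 F3274
G1 X72.13 Y33.24
G1 X61.89 Y24.15
G1 X48.22 Y24.97
G1 X39.13 Y35.21
G1 X39.95 Y48.88
G1 X50.19 Y57.97
G1 X63.86 Y57.15
M5
G0 X36.40 Y26.13
M4 S335
G1 X32.59 Y55.51 F3274
G1 X24.96 Y93.71
G1 X27.35 Y120.20
M5
G0 X49.89 Y163.09
M4 S335
G1 X59.28 Y128.53 F3274
G1 X57.17 Y101.44
G1 X43.55 Y81.80
M5
G0 X0.00 Y0.00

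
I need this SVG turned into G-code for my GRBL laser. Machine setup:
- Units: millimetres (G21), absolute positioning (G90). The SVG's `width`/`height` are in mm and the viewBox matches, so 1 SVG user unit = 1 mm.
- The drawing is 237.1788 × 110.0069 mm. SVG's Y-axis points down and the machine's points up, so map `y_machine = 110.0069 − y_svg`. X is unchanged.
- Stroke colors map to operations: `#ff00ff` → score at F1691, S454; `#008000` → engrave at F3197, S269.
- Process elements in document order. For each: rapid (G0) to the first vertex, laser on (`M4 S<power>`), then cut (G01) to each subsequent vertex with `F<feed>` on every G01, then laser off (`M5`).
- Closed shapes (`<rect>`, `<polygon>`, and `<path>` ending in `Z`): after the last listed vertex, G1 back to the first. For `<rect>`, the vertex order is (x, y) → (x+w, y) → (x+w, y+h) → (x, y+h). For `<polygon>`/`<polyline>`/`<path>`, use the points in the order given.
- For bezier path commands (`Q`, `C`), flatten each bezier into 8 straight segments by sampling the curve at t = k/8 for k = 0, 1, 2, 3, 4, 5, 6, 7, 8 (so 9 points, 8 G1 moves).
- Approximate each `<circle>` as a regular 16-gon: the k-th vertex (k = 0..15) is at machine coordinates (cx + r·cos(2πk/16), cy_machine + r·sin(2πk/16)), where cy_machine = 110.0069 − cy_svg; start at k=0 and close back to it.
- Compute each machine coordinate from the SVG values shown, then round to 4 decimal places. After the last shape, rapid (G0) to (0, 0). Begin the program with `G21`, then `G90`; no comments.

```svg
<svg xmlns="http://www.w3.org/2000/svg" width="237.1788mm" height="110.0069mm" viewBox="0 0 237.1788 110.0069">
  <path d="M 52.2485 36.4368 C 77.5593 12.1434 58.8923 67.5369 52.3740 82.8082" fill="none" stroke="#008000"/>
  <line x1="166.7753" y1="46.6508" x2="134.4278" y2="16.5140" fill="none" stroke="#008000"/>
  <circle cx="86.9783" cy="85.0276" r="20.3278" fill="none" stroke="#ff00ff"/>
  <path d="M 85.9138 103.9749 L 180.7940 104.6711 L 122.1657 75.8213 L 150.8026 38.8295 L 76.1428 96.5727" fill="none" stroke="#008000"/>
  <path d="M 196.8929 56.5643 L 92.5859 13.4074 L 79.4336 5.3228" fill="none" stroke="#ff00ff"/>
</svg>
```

G21
G90
G0 X52.2485 Y73.5701
M4 S269
G01 X59.7882 Y79.1788 F3197
G01 X63.8627 Y78.7209 F3197
G01 X65.1298 Y73.6003 F3197
G01 X64.2472 Y65.2212 F3197
G01 X61.8725 Y54.9874 F3197
G01 X58.6636 Y44.3031 F3197
G01 X55.2782 Y34.5722 F3197
G01 X52.3740 Y27.1987 F3197
M5
G0 X166.7753 Y63.3561
M4 S269
G01 X134.4278 Y93.4929 F3197
M5
G0 X107.3061 Y24.9793
M4 S454
G01 X105.7587 Y32.7584 F1691
G01 X101.3522 Y39.3532 F1691
G01 X94.7574 Y43.7597 F1691
G01 X86.9783 Y45.3071 F1691
G01 X79.1992 Y43.7597 F1691
G01 X72.6044 Y39.3532 F1691
G01 X68.1979 Y32.7584 F1691
G01 X66.6505 Y24.9793 F1691
G01 X68.1979 Y17.2002 F1691
G01 X72.6044 Y10.6054 F1691
G01 X79.1992 Y6.1989 F1691
G01 X86.9783 Y4.6515 F1691
G01 X94.7574 Y6.1989 F1691
G01 X101.3522 Y10.6054 F1691
G01 X105.7587 Y17.2002 F1691
G01 X107.3061 Y24.9793 F1691
M5
G0 X85.9138 Y6.0320
M4 S269
G01 X180.7940 Y5.3358 F3197
G01 X122.1657 Y34.1856 F3197
G01 X150.8026 Y71.1774 F3197
G01 X76.1428 Y13.4342 F3197
M5
G0 X196.8929 Y53.4426
M4 S454
G01 X92.5859 Y96.5995 F1691
G01 X79.4336 Y104.6841 F1691
M5
G0 X0.0000 Y0.0000

Since the viewBox matches the mm dimensions, user units are millimetres directly. The only transform is the Y-flip y_m = 110.0069 − y_svg.

Shape 1 is a cubic bezier drawn with `<path>`. Its stroke #008000 means engrave at S269, F3197. After flipping Y the toolpath is (52.2485,73.5701) → (59.7882,79.1788) → (63.8627,78.7209) → (65.1298,73.6003) → (64.2472,65.2212) → (61.8725,54.9874) → (58.6636,44.3031) → (55.2782,34.5722) → (52.3740,27.1987).

Shape 2 is a line segment drawn with `<line>`. Its stroke #008000 means engrave at S269, F3197. After flipping Y the toolpath is (166.7753,63.3561) → (134.4278,93.4929).

Shape 3 is a circle drawn with `<circle>`. Its stroke #ff00ff means score at S454, F1691. After flipping Y the toolpath is (107.3061,24.9793) → (105.7587,32.7584) → (101.3522,39.3532) → (94.7574,43.7597) → (86.9783,45.3071) → (79.1992,43.7597) → (72.6044,39.3532) → (68.1979,32.7584) → (66.6505,24.9793) → (68.1979,17.2002) → (72.6044,10.6054) → (79.1992,6.1989) → (86.9783,4.6515) → (94.7574,6.1989) → (101.3522,10.6054) → (105.7587,17.2002) → (107.3061,24.9793), returning to the start.

Shape 4 is a open polyline drawn with `<path>`. Its stroke #008000 means engrave at S269, F3197. After flipping Y the toolpath is (85.9138,6.0320) → (180.7940,5.3358) → (122.1657,34.1856) → (150.8026,71.1774) → (76.1428,13.4342).

Shape 5 is a open polyline drawn with `<path>`. Its stroke #ff00ff means score at S454, F1691. After flipping Y the toolpath is (196.8929,53.4426) → (92.5859,96.5995) → (79.4336,104.6841).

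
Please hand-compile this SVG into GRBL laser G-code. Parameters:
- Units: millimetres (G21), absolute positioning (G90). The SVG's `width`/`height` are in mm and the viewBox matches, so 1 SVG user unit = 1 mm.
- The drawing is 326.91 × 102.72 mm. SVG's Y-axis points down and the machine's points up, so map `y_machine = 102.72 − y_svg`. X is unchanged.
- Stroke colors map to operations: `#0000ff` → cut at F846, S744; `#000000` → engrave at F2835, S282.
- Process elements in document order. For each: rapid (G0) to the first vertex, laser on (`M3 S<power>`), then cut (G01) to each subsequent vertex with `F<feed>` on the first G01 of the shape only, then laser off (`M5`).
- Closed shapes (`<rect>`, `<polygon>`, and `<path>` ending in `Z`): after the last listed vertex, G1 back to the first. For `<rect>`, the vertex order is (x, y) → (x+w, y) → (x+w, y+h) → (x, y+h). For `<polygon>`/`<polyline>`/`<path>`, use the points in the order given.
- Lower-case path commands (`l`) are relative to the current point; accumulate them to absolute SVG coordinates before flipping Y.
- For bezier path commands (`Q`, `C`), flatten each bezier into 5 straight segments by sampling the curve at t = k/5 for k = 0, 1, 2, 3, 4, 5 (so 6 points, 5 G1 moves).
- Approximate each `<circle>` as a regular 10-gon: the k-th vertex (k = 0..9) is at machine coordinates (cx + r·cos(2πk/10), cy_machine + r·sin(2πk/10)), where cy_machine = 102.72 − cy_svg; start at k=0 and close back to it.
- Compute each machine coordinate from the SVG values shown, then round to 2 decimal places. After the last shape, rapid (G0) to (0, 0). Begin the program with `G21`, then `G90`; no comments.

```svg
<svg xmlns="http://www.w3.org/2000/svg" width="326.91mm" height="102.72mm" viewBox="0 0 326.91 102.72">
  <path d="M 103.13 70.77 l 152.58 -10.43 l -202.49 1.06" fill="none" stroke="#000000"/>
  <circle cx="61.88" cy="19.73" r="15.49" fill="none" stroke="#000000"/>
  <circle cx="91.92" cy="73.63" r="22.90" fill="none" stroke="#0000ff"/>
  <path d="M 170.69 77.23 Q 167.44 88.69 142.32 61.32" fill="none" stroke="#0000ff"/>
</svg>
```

G21
G90
G0 X103.13 Y31.95
M3 S282
G01 X255.71 Y42.38 F2835
G01 X53.22 Y41.32
M5
G0 X77.37 Y82.99
M3 S282
G01 X74.41 Y92.09 F2835
G01 X66.67 Y97.72
G01 X57.09 Y97.72
G01 X49.35 Y92.09
G01 X46.39 Y82.99
G01 X49.35 Y73.89
G01 X57.09 Y68.26
G01 X66.67 Y68.26
G01 X74.41 Y73.89
G01 X77.37 Y82.99
M5
G0 X114.82 Y29.09
M3 S744
G01 X110.45 Y42.55 F846
G01 X99.00 Y50.87
G01 X84.84 Y50.87
G01 X73.39 Y42.55
G01 X69.02 Y29.09
G01 X73.39 Y15.63
G01 X84.84 Y7.31
G01 X99.00 Y7.31
G01 X110.45 Y15.63
G01 X114.82 Y29.09
M5
G0 X170.69 Y25.49
M3 S744
G01 X168.52 Y22.46 F846
G01 X164.59 Y22.53
G01 X158.92 Y25.72
G01 X151.49 Y32.01
G01 X142.32 Y41.40
M5
G0 X0.00 Y0.00

1 u = 1 mm; y_m = 102.72 − y.

[1] `<path>` open polyline, #000000→engrave S282 F2835: (103.13,31.95) → (255.71,42.38) → (53.22,41.32)

[2] `<circle>` circle, #000000→engrave S282 F2835: (77.37,82.99) → (74.41,92.09) → (66.67,97.72) → (57.09,97.72) → (49.35,92.09) → (46.39,82.99) → (49.35,73.89) → (57.09,68.26) → (66.67,68.26) → (74.41,73.89) → (77.37,82.99) (closed)

[3] `<circle>` circle, #0000ff→cut S744 F846: (114.82,29.09) → (110.45,42.55) → (99.00,50.87) → (84.84,50.87) → (73.39,42.55) → (69.02,29.09) → (73.39,15.63) → (84.84,7.31) → (99.00,7.31) → (110.45,15.63) → (114.82,29.09) (closed)

[4] `<path>` quadratic bezier, #0000ff→cut S744 F846: (170.69,25.49) → (168.52,22.46) → (164.59,22.53) → (158.92,25.72) → (151.49,32.01) → (142.32,41.40)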